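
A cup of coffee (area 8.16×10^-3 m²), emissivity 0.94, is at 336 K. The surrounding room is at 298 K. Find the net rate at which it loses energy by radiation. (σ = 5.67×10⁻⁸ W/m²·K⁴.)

Q ≈ 2.11 W

Q = εσA(T⁴ − T_s⁴). T⁴ − T_s⁴ = (336)⁴ − (298)⁴ = 1.27×10^10 − 7.89×10^9 = 4.86×10^9 K⁴.
Q = 0.94 × 5.67×10⁻⁸ × 8.16×10^-3 × 4.86×10^9 = 2.11 W.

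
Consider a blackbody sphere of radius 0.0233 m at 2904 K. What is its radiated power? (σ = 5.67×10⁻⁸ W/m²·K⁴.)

A = 4πr² = 4π × (0.0233)² = 6.82×10^-3 m².
P = σAT⁴ = 5.67×10⁻⁸ × 6.82×10^-3 × (2904)⁴ = 5.67×10⁻⁸ × 6.82×10^-3 × 7.11×10^13.
P = 27500 W.

P ≈ 27500 W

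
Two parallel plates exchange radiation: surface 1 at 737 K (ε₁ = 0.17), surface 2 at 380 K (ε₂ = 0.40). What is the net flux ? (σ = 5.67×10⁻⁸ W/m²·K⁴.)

For two large parallel gray plates, q = σ(T₁⁴ − T₂⁴) / (1/ε₁ + 1/ε₂ − 1).
1/ε₁ + 1/ε₂ − 1 = 1/0.17 + 1/0.40 − 1 = 7.382.
T₁⁴ − T₂⁴ = 2.95×10^11 − 2.09×10^10 = 2.74×10^11 K⁴.
q = 5.67×10⁻⁸ × 2.74×10^11 / 7.382 = 2110 W/m².

q ≈ 2110 W/m²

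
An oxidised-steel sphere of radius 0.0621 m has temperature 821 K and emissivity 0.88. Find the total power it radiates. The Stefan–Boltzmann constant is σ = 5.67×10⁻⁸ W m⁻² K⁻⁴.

P ≈ 1100 W

A = 4πr² = 4π × (0.0621)² = 0.0485 m².
P = εσAT⁴ = 0.88 × 5.67×10⁻⁸ × 0.0485 × (821)⁴ = 0.88 × 5.67×10⁻⁸ × 0.0485 × 4.54×10^11.
P = 1100 W.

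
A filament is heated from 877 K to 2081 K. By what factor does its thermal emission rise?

P ∝ T⁴, so the ratio is (2081/877)⁴ = (2.373)⁴ = 31.7.

ratio ≈ 31.7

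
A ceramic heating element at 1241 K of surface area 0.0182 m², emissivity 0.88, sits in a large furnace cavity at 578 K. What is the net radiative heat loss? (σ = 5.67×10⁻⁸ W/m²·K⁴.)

Q = εσA(T⁴ − T_s⁴). T⁴ − T_s⁴ = (1241)⁴ − (578)⁴ = 2.37×10^12 − 1.12×10^11 = 2.26×10^12 K⁴.
Q = 0.88 × 5.67×10⁻⁸ × 0.0182 × 2.26×10^12 = 2050 W.

Q ≈ 2050 W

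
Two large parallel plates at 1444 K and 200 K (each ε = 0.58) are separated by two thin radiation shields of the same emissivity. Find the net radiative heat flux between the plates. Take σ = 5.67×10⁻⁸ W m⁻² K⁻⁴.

q ≈ 33600 W/m²

Each of the 3 gaps contributes resistance (2/ε − 1) = 2/0.58 − 1 = 2.448; total = 7.345.
q = σ(T₁⁴ − T₂⁴) / 7.345 = 5.67×10⁻⁸ × 4.35×10^12 / 7.345 = 33600 W/m².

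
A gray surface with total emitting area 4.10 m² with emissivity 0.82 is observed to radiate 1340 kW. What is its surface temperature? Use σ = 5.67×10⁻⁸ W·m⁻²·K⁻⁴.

T ≈ 1630 K

From P = εσAT⁴, T = (P / εσA)^(1/4) = (1.34×10^6 / (0.82 × 5.67×10⁻⁸ × 4.10))^(1/4).
T = (7.03×10^12)^(1/4) = 1630 K.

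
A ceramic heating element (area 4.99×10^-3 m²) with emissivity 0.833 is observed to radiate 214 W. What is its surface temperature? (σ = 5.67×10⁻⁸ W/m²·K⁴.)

From P = εσAT⁴, T = (P / εσA)^(1/4) = (214 / (0.833 × 5.67×10⁻⁸ × 4.99×10^-3))^(1/4).
T = (9.08×10^11)^(1/4) = 976 K.

T ≈ 976 K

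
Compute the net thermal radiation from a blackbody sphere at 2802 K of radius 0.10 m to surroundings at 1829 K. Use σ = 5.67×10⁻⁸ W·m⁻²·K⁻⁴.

A = 4πr² = 4π × (0.10)² = 0.126 m².
Q = σA(T⁴ − T_s⁴). T⁴ − T_s⁴ = (2802)⁴ − (1829)⁴ = 6.16×10^13 − 1.12×10^13 = 5.05×10^13 K⁴.
Q = 5.67×10⁻⁸ × 0.126 × 5.05×10^13 = 3.59×10^5 W.

Q ≈ 3.59×10^5 W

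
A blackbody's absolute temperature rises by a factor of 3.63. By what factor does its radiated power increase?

factor ≈ 174

P ∝ T⁴, so the power scales as (3.63)⁴ = 174.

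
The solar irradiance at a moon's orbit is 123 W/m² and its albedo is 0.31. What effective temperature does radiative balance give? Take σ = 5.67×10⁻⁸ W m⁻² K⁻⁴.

T ≈ 139 K

Power absorbed = (1−a)S·πR²; power emitted = 4πR²σT⁴. Equating and cancelling πR²:
T = ((1−a)S / 4σ)^(1/4) = (84.9 / (4 × 5.67×10⁻⁸))^(1/4) = (3.74×10^8)^(1/4).
T = 139 K.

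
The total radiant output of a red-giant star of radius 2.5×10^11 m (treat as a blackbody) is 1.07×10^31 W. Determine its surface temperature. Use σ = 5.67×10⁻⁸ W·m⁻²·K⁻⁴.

T ≈ 3940 K

A = 4πr² = 4π × (2.5×10^11)² = 7.85×10^23 m².
From P = σAT⁴, T = (P / σA)^(1/4) = (1.07×10^31 / (5.67×10⁻⁸ × 7.85×10^23))^(1/4).
T = (2.40×10^14)^(1/4) = 3940 K.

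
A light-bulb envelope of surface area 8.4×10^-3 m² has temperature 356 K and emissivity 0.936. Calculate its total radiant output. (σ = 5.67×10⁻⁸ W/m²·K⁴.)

P ≈ 7.16 W

Stefan–Boltzmann: P = εσAT⁴ = 0.936 × 5.67×10⁻⁸ × 8.40×10^-3 × (356)⁴ = 0.936 × 5.67×10⁻⁸ × 8.40×10^-3 × 1.61×10^10.
P = 7.16 W.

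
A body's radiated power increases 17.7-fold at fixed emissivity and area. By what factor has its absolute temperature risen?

P ∝ T⁴ ⇒ T ∝ P^(1/4), so T scales by (17.7)^(1/4) = 2.05.

factor ≈ 2.05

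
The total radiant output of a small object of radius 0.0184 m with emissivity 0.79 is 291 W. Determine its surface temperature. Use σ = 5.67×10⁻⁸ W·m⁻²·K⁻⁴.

T ≈ 1110 K

A = 4πr² = 4π × (0.0184)² = 4.25×10^-3 m².
From P = εσAT⁴, T = (P / εσA)^(1/4) = (291 / (0.79 × 5.67×10⁻⁸ × 4.25×10^-3))^(1/4).
T = (1.53×10^12)^(1/4) = 1110 K.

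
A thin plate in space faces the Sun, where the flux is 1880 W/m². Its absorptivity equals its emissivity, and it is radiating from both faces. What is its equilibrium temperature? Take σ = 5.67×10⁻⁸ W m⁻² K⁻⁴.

T ≈ 359 K

Absorbed flux αS = emitted flux 2εσT⁴ per unit area; with α = ε this gives T = (S/2σ)^(1/4).
T = (1880 / (2 × 5.67×10⁻⁸))^(1/4) = (1.66×10^10)^(1/4).
T = 359 K.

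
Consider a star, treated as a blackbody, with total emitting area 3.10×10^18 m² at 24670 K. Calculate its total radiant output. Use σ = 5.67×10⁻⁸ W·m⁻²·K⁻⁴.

P ≈ 6.51×10^28 W

P = σAT⁴ = 5.67×10⁻⁸ × 3.10×10^18 × (24670)⁴ = 5.67×10⁻⁸ × 3.10×10^18 × 3.70×10^17.
P = 6.51×10^28 W.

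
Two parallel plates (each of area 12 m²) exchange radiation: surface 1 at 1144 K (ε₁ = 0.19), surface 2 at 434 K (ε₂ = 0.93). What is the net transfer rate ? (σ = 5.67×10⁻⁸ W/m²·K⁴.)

Q ≈ 2.14×10^5 W

For two large parallel gray plates, q = σ(T₁⁴ − T₂⁴) / (1/ε₁ + 1/ε₂ − 1).
1/ε₁ + 1/ε₂ − 1 = 1/0.19 + 1/0.93 − 1 = 5.338.
T₁⁴ − T₂⁴ = 1.71×10^12 − 3.55×10^10 = 1.68×10^12 K⁴.
q = 5.67×10⁻⁸ × 1.68×10^12 / 5.338 = 17800 W/m².
Q = q·A = 17800 × 12 = 2.14×10^5 W.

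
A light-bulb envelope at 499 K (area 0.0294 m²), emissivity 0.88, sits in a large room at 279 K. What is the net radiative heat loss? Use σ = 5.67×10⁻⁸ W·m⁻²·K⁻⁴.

Q = εσA(T⁴ − T_s⁴). T⁴ − T_s⁴ = (499)⁴ − (279)⁴ = 6.20×10^10 − 6.06×10^9 = 5.59×10^10 K⁴.
Q = 0.88 × 5.67×10⁻⁸ × 0.0294 × 5.59×10^10 = 82.1 W.

Q ≈ 82.1 W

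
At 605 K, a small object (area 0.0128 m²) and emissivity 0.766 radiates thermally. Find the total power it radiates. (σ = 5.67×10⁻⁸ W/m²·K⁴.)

Stefan–Boltzmann: P = εσAT⁴ = 0.766 × 5.67×10⁻⁸ × 0.0128 × (605)⁴ = 0.766 × 5.67×10⁻⁸ × 0.0128 × 1.34×10^11.
P = 74.5 W.

P ≈ 74.5 W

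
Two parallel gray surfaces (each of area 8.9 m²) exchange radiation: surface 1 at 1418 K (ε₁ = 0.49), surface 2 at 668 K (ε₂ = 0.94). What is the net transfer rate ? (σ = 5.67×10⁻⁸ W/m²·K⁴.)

For two large parallel gray plates, q = σ(T₁⁴ − T₂⁴) / (1/ε₁ + 1/ε₂ − 1).
1/ε₁ + 1/ε₂ − 1 = 1/0.49 + 1/0.94 − 1 = 2.105.
T₁⁴ − T₂⁴ = 4.04×10^12 − 1.99×10^11 = 3.84×10^12 K⁴.
q = 5.67×10⁻⁸ × 3.84×10^12 / 2.105 = 1.04×10^5 W/m².
Q = q·A = 1.04×10^5 × 8.9 = 9.22×10^5 W.

Q ≈ 9.22×10^5 W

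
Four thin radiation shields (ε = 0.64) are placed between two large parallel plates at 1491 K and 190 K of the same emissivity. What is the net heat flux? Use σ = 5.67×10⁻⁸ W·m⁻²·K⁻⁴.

Each of the 5 gaps contributes resistance (2/ε − 1) = 2/0.64 − 1 = 2.125; total = 10.62.
q = σ(T₁⁴ − T₂⁴) / 10.62 = 5.67×10⁻⁸ × 4.94×10^12 / 10.62 = 26400 W/m².

q ≈ 26400 W/m²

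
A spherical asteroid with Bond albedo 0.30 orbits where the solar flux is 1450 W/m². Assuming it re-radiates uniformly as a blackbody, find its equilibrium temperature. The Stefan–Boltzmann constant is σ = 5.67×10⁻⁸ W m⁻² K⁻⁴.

Power absorbed = (1−a)S·πR²; power emitted = 4πR²σT⁴. Equating and cancelling πR²:
T = ((1−a)S / 4σ)^(1/4) = (1010 / (4 × 5.67×10⁻⁸))^(1/4) = (4.48×10^9)^(1/4).
T = 259 K.

T ≈ 259 K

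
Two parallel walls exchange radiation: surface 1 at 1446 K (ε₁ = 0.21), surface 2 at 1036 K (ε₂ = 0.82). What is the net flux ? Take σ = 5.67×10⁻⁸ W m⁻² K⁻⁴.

For two large parallel gray plates, q = σ(T₁⁴ − T₂⁴) / (1/ε₁ + 1/ε₂ − 1).
1/ε₁ + 1/ε₂ − 1 = 1/0.21 + 1/0.82 − 1 = 4.981.
T₁⁴ − T₂⁴ = 4.37×10^12 − 1.15×10^12 = 3.22×10^12 K⁴.
q = 5.67×10⁻⁸ × 3.22×10^12 / 4.981 = 36700 W/m².

q ≈ 36700 W/m²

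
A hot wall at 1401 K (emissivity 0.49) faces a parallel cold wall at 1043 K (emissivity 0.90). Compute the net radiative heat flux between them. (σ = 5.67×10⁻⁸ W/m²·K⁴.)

q ≈ 70300 W/m²

For two large parallel gray plates, q = σ(T₁⁴ − T₂⁴) / (1/ε₁ + 1/ε₂ − 1).
1/ε₁ + 1/ε₂ − 1 = 1/0.49 + 1/0.90 − 1 = 2.152.
T₁⁴ − T₂⁴ = 3.85×10^12 − 1.18×10^12 = 2.67×10^12 K⁴.
q = 5.67×10⁻⁸ × 2.67×10^12 / 2.152 = 70300 W/m².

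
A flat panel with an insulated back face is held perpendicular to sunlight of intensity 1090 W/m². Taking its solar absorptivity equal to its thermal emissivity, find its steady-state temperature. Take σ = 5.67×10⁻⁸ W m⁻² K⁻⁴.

T ≈ 372 K

Absorbed flux αS = emitted flux εσT⁴ (one radiating face); with α = ε, T = (S/σ)^(1/4).
T = (1090 / 5.67×10⁻⁸)^(1/4) = (1.92×10^10)^(1/4).
T = 372 K.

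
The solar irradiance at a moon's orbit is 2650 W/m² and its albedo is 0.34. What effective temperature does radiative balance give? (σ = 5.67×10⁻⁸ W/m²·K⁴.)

T ≈ 296 K

Power absorbed = (1−a)S·πR²; power emitted = 4πR²σT⁴. Equating and cancelling πR²:
T = ((1−a)S / 4σ)^(1/4) = (1750 / (4 × 5.67×10⁻⁸))^(1/4) = (7.71×10^9)^(1/4).
T = 296 K.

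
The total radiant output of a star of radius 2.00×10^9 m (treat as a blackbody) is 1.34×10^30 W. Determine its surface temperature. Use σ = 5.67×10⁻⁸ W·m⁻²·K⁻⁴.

T ≈ 26200 K

A = 4πr² = 4π × (2.00×10^9)² = 5.03×10^19 m².
From P = σAT⁴, T = (P / σA)^(1/4) = (1.34×10^30 / (5.67×10⁻⁸ × 5.03×10^19))^(1/4).
T = (4.70×10^17)^(1/4) = 26200 K.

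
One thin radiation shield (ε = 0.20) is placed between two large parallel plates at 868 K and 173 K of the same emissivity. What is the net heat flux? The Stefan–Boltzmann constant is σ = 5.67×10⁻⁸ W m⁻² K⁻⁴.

Each of the 2 gaps contributes resistance (2/ε − 1) = 2/0.20 − 1 = 9.000; total = 18.00.
q = σ(T₁⁴ − T₂⁴) / 18.00 = 5.67×10⁻⁸ × 5.67×10^11 / 18.00 = 1790 W/m².

q ≈ 1790 W/m²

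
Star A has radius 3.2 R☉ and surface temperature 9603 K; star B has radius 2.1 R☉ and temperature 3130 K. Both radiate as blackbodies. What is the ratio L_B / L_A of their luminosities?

L = 4πR²σT⁴ ∝ R²T⁴, so L_B/L_A = (2.1/3.2)² × (3130/9603)⁴ = 0.431 × 0.0113 = 4.86×10^-3.

L_B/L_A ≈ 4.86×10^-3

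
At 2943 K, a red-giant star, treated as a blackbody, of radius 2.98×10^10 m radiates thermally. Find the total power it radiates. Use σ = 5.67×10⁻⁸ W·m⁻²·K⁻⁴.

P ≈ 4.75×10^28 W

A = 4πr² = 4π × (2.98×10^10)² = 1.12×10^22 m².
P = σAT⁴ = 5.67×10⁻⁸ × 1.12×10^22 × (2943)⁴ = 5.67×10⁻⁸ × 1.12×10^22 × 7.50×10^13.
P = 4.75×10^28 W.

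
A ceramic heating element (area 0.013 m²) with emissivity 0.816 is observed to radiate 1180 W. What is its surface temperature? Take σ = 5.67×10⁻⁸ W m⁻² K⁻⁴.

T ≈ 1180 K

From P = εσAT⁴, T = (P / εσA)^(1/4) = (1180 / (0.816 × 5.67×10⁻⁸ × 0.0130))^(1/4).
T = (1.96×10^12)^(1/4) = 1180 K.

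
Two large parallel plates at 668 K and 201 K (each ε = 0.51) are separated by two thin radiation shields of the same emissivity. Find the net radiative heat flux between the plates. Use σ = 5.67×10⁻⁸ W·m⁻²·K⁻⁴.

q ≈ 1280 W/m²

Each of the 3 gaps contributes resistance (2/ε − 1) = 2/0.51 − 1 = 2.922; total = 8.765.
q = σ(T₁⁴ − T₂⁴) / 8.765 = 5.67×10⁻⁸ × 1.97×10^11 / 8.765 = 1280 W/m².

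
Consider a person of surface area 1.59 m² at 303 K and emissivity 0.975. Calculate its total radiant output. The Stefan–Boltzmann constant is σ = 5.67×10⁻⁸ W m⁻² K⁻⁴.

P = εσAT⁴ = 0.975 × 5.67×10⁻⁸ × 1.59 × (303)⁴ = 0.975 × 5.67×10⁻⁸ × 1.59 × 8.43×10^9.
P = 741 W.

P ≈ 741 W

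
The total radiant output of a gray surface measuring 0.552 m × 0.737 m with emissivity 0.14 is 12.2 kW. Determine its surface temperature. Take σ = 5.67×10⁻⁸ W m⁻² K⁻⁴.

A = 0.552 × 0.737 = 0.407 m².
From P = εσAT⁴, T = (P / εσA)^(1/4) = (12200 / (0.14 × 5.67×10⁻⁸ × 0.407))^(1/4).
T = (3.78×10^12)^(1/4) = 1390 K.

T ≈ 1390 K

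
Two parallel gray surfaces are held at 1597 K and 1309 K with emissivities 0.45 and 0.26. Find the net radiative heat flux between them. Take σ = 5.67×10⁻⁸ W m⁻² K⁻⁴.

q ≈ 39900 W/m²

For two large parallel gray plates, q = σ(T₁⁴ − T₂⁴) / (1/ε₁ + 1/ε₂ − 1).
1/ε₁ + 1/ε₂ − 1 = 1/0.45 + 1/0.26 − 1 = 5.068.
T₁⁴ − T₂⁴ = 6.50×10^12 − 2.94×10^12 = 3.57×10^12 K⁴.
q = 5.67×10⁻⁸ × 3.57×10^12 / 5.068 = 39900 W/m².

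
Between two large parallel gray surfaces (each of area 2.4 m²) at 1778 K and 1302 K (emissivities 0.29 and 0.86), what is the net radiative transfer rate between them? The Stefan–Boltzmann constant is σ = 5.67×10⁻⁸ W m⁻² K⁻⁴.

For two large parallel gray plates, q = σ(T₁⁴ − T₂⁴) / (1/ε₁ + 1/ε₂ − 1).
1/ε₁ + 1/ε₂ − 1 = 1/0.29 + 1/0.86 − 1 = 3.611.
T₁⁴ − T₂⁴ = 9.99×10^12 − 2.87×10^12 = 7.12×10^12 K⁴.
q = 5.67×10⁻⁸ × 7.12×10^12 / 3.611 = 1.12×10^5 W/m².
Q = q·A = 1.12×10^5 × 2.4 = 2.68×10^5 W.

Q ≈ 2.68×10^5 W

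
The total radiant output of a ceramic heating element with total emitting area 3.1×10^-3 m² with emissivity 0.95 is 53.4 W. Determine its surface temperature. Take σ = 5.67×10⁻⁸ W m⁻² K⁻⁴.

T ≈ 752 K

From P = εσAT⁴, T = (P / εσA)^(1/4) = (53.4 / (0.95 × 5.67×10⁻⁸ × 3.10×10^-3))^(1/4).
T = (3.20×10^11)^(1/4) = 752 K.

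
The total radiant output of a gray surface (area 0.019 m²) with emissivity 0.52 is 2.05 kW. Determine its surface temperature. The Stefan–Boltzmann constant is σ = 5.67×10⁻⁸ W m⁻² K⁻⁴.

T ≈ 1380 K

From P = εσAT⁴, T = (P / εσA)^(1/4) = (2050 / (0.52 × 5.67×10⁻⁸ × 0.0190))^(1/4).
T = (3.66×10^12)^(1/4) = 1380 K.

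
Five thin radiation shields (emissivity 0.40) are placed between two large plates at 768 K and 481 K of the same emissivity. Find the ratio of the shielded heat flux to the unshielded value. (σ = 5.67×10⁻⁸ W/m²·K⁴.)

With N identical shields there are N+1 = 6 gaps in series, each with the same radiative resistance, so the flux falls to 1/(N+1) of its unshielded value.

ratio ≈ 0.167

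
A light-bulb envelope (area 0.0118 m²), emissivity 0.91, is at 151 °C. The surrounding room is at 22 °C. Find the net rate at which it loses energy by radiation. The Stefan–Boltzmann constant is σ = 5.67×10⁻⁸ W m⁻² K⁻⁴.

Q ≈ 15.1 W

Convert: 151 °C = 424 K; 22 °C = 295 K.
Q = εσA(T⁴ − T_s⁴). T⁴ − T_s⁴ = (424)⁴ − (295)⁴ = 3.23×10^10 − 7.57×10^9 = 2.47×10^10 K⁴.
Q = 0.91 × 5.67×10⁻⁸ × 0.0118 × 2.47×10^10 = 15.1 W.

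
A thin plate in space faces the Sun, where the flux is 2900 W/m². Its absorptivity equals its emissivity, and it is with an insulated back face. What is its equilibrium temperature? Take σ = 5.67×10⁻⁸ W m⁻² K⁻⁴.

T ≈ 476 K

Absorbed flux αS = emitted flux εσT⁴ (one radiating face); with α = ε, T = (S/σ)^(1/4).
T = (2900 / 5.67×10⁻⁸)^(1/4) = (5.11×10^10)^(1/4).
T = 476 K.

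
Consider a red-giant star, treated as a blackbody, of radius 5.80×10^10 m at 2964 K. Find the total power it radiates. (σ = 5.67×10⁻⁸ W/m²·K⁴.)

A = 4πr² = 4π × (5.80×10^10)² = 4.23×10^22 m².
P = σAT⁴ = 5.67×10⁻⁸ × 4.23×10^22 × (2964)⁴ = 5.67×10⁻⁸ × 4.23×10^22 × 7.72×10^13.
P = 1.85×10^29 W.

P ≈ 1.85×10^29 W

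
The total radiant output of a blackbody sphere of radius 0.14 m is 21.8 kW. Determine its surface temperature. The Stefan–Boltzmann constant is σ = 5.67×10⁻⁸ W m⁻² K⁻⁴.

T ≈ 1120 K

A = 4πr² = 4π × (0.14)² = 0.246 m².
From P = σAT⁴, T = (P / σA)^(1/4) = (21800 / (5.67×10⁻⁸ × 0.246))^(1/4).
T = (1.56×10^12)^(1/4) = 1120 K.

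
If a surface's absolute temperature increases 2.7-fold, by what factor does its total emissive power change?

factor ≈ 53.1

P ∝ T⁴, so the power scales as (2.7)⁴ = 53.1.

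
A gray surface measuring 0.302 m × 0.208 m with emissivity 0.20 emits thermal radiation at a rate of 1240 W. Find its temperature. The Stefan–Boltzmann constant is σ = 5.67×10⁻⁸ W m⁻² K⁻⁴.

A = 0.302 × 0.208 = 0.0628 m².
From P = εσAT⁴, T = (P / εσA)^(1/4) = (1240 / (0.20 × 5.67×10⁻⁸ × 0.0628))^(1/4).
T = (1.74×10^12)^(1/4) = 1150 K.

T ≈ 1150 K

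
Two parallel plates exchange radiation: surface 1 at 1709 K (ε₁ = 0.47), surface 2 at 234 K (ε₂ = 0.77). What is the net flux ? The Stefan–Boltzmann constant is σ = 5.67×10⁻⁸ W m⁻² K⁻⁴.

q ≈ 1.99×10^5 W/m²

For two large parallel gray plates, q = σ(T₁⁴ − T₂⁴) / (1/ε₁ + 1/ε₂ − 1).
1/ε₁ + 1/ε₂ − 1 = 1/0.47 + 1/0.77 − 1 = 2.426.
T₁⁴ − T₂⁴ = 8.53×10^12 − 3.00×10^9 = 8.53×10^12 K⁴.
q = 5.67×10⁻⁸ × 8.53×10^12 / 2.426 = 1.99×10^5 W/m².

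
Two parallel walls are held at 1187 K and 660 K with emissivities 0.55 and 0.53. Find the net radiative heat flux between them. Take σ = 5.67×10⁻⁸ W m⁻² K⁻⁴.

q ≈ 37600 W/m²

For two large parallel gray plates, q = σ(T₁⁴ − T₂⁴) / (1/ε₁ + 1/ε₂ − 1).
1/ε₁ + 1/ε₂ − 1 = 1/0.55 + 1/0.53 − 1 = 2.705.
T₁⁴ − T₂⁴ = 1.99×10^12 − 1.90×10^11 = 1.80×10^12 K⁴.
q = 5.67×10⁻⁸ × 1.80×10^12 / 2.705 = 37600 W/m².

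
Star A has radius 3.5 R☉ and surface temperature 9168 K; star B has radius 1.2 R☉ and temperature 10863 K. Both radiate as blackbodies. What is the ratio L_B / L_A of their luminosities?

L = 4πR²σT⁴ ∝ R²T⁴, so L_B/L_A = (1.2/3.5)² × (10863/9168)⁴ = 0.118 × 1.97 = 0.232.

L_B/L_A ≈ 0.232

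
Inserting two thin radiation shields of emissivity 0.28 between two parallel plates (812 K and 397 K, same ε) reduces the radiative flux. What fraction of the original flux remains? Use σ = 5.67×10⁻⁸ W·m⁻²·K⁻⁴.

With N identical shields there are N+1 = 3 gaps in series, each with the same radiative resistance, so the flux falls to 1/(N+1) of its unshielded value.

ratio ≈ 0.333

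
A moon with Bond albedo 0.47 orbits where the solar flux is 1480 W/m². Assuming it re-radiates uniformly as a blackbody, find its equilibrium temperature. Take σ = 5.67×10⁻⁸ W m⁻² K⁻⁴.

Power absorbed = (1−a)S·πR²; power emitted = 4πR²σT⁴. Equating and cancelling πR²:
T = ((1−a)S / 4σ)^(1/4) = (784 / (4 × 5.67×10⁻⁸))^(1/4) = (3.46×10^9)^(1/4).
T = 243 K.

T ≈ 243 K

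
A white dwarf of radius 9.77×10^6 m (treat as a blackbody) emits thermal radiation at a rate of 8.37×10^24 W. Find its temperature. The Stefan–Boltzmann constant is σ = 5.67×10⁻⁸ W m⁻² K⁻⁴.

A = 4πr² = 4π × (9.77×10^6)² = 1.20×10^15 m².
From P = σAT⁴, T = (P / σA)^(1/4) = (8.37×10^24 / (5.67×10⁻⁸ × 1.20×10^15))^(1/4).
T = (1.23×10^17)^(1/4) = 18700 K.

T ≈ 18700 K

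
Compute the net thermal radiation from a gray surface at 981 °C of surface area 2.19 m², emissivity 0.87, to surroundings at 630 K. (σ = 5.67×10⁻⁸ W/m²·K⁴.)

Q ≈ 2.50×10^5 W

Convert: 981 °C = 1254 K.
Q = εσA(T⁴ − T_s⁴). T⁴ − T_s⁴ = (1254)⁴ − (630)⁴ = 2.47×10^12 − 1.58×10^11 = 2.32×10^12 K⁴.
Q = 0.87 × 5.67×10⁻⁸ × 2.19 × 2.32×10^12 = 2.50×10^5 W.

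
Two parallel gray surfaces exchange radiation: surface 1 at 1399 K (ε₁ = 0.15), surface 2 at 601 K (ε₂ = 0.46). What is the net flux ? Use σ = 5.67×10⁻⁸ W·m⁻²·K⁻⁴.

For two large parallel gray plates, q = σ(T₁⁴ − T₂⁴) / (1/ε₁ + 1/ε₂ − 1).
1/ε₁ + 1/ε₂ − 1 = 1/0.15 + 1/0.46 − 1 = 7.841.
T₁⁴ − T₂⁴ = 3.83×10^12 − 1.30×10^11 = 3.70×10^12 K⁴.
q = 5.67×10⁻⁸ × 3.70×10^12 / 7.841 = 26800 W/m².

q ≈ 26800 W/m²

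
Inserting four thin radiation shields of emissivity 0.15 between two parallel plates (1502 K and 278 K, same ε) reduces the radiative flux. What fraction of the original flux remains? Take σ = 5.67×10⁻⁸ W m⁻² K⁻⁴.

With N identical shields there are N+1 = 5 gaps in series, each with the same radiative resistance, so the flux falls to 1/(N+1) of its unshielded value.

ratio ≈ 0.200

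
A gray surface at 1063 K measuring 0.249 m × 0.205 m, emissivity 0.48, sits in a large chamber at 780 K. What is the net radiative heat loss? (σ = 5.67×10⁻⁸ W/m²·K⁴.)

A = 0.249 × 0.205 = 0.0510 m².
Q = εσA(T⁴ − T_s⁴). T⁴ − T_s⁴ = (1063)⁴ − (780)⁴ = 1.28×10^12 − 3.70×10^11 = 9.07×10^11 K⁴.
Q = 0.48 × 5.67×10⁻⁸ × 0.0510 × 9.07×10^11 = 1260 W.

Q ≈ 1260 W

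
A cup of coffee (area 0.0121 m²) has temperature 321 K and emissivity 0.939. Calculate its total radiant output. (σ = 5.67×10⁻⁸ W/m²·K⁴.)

P ≈ 6.84 W

P = εσAT⁴ = 0.939 × 5.67×10⁻⁸ × 0.0121 × (321)⁴ = 0.939 × 5.67×10⁻⁸ × 0.0121 × 1.06×10^10.
P = 6.84 W.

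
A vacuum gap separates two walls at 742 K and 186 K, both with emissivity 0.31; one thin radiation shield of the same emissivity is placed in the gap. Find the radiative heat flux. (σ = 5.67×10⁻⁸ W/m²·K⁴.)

Each of the 2 gaps contributes resistance (2/ε − 1) = 2/0.31 − 1 = 5.452; total = 10.90.
q = σ(T₁⁴ − T₂⁴) / 10.90 = 5.67×10⁻⁸ × 3.02×10^11 / 10.90 = 1570 W/m².

q ≈ 1570 W/m²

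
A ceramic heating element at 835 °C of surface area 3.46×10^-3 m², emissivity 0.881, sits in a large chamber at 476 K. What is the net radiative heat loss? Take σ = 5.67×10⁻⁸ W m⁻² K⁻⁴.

Convert: 835 °C = 1108 K.
Q = εσA(T⁴ − T_s⁴). T⁴ − T_s⁴ = (1108)⁴ − (476)⁴ = 1.51×10^12 − 5.13×10^10 = 1.46×10^12 K⁴.
Q = 0.881 × 5.67×10⁻⁸ × 3.46×10^-3 × 1.46×10^12 = 252 W.

Q ≈ 252 W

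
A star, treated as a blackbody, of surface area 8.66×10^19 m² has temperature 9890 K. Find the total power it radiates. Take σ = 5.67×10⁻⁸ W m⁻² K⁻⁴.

P ≈ 4.70×10^28 W

P = σAT⁴ = 5.67×10⁻⁸ × 8.66×10^19 × (9890)⁴ = 5.67×10⁻⁸ × 8.66×10^19 × 9.57×10^15.
P = 4.70×10^28 W.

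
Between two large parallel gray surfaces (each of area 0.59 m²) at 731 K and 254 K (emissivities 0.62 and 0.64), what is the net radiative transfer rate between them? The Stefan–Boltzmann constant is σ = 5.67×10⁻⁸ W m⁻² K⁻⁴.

For two large parallel gray plates, q = σ(T₁⁴ − T₂⁴) / (1/ε₁ + 1/ε₂ − 1).
1/ε₁ + 1/ε₂ − 1 = 1/0.62 + 1/0.64 − 1 = 2.175.
T₁⁴ − T₂⁴ = 2.86×10^11 − 4.16×10^9 = 2.81×10^11 K⁴.
q = 5.67×10⁻⁸ × 2.81×10^11 / 2.175 = 7330 W/m².
Q = q·A = 7330 × 0.59 = 4330 W.

Q ≈ 4330 W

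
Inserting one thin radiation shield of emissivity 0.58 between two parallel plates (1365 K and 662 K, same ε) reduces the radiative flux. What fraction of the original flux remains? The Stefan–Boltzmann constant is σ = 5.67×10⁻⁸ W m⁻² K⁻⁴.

With N identical shields there are N+1 = 2 gaps in series, each with the same radiative resistance, so the flux falls to 1/(N+1) of its unshielded value.

ratio ≈ 0.500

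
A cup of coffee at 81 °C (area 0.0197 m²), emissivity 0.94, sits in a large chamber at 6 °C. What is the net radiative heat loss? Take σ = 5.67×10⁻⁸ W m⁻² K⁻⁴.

Convert: 81 °C = 354 K; 6 °C = 279 K.
Q = εσA(T⁴ − T_s⁴). T⁴ − T_s⁴ = (354)⁴ − (279)⁴ = 1.57×10^10 − 6.06×10^9 = 9.64×10^9 K⁴.
Q = 0.94 × 5.67×10⁻⁸ × 0.0197 × 9.64×10^9 = 10.1 W.

Q ≈ 10.1 W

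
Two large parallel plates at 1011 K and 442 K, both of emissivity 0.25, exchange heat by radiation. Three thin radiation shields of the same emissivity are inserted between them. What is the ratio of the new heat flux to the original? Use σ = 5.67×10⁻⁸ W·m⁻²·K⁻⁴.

With N identical shields there are N+1 = 4 gaps in series, each with the same radiative resistance, so the flux falls to 1/(N+1) of its unshielded value.

ratio ≈ 0.250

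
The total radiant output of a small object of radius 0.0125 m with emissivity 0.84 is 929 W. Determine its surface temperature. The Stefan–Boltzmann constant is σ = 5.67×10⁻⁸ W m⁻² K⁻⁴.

A = 4πr² = 4π × (0.0125)² = 1.96×10^-3 m².
From P = εσAT⁴, T = (P / εσA)^(1/4) = (929 / (0.84 × 5.67×10⁻⁸ × 1.96×10^-3))^(1/4).
T = (9.93×10^12)^(1/4) = 1780 K.

T ≈ 1780 K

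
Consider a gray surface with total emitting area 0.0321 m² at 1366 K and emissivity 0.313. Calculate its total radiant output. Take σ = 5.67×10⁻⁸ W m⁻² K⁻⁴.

Stefan–Boltzmann: P = εσAT⁴ = 0.313 × 5.67×10⁻⁸ × 0.0321 × (1366)⁴ = 0.313 × 5.67×10⁻⁸ × 0.0321 × 3.48×10^12.
P = 1980 W.

P ≈ 1980 W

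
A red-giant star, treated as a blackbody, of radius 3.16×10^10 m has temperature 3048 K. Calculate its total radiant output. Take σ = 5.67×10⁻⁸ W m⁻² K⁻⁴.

A = 4πr² = 4π × (3.16×10^10)² = 1.25×10^22 m².
P = σAT⁴ = 5.67×10⁻⁸ × 1.25×10^22 × (3048)⁴ = 5.67×10⁻⁸ × 1.25×10^22 × 8.63×10^13.
P = 6.14×10^28 W.

P ≈ 6.14×10^28 W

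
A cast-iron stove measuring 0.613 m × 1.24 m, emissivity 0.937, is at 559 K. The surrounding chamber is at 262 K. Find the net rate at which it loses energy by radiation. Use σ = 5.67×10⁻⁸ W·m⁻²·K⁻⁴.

A = 0.613 × 1.24 = 0.760 m².
Q = εσA(T⁴ − T_s⁴). T⁴ − T_s⁴ = (559)⁴ − (262)⁴ = 9.76×10^10 − 4.71×10^9 = 9.29×10^10 K⁴.
Q = 0.937 × 5.67×10⁻⁸ × 0.760 × 9.29×10^10 = 3750 W.

Q ≈ 3750 W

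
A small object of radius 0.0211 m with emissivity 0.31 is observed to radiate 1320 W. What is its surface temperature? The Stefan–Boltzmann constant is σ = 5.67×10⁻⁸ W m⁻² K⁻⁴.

A = 4πr² = 4π × (0.0211)² = 5.59×10^-3 m².
From P = εσAT⁴, T = (P / εσA)^(1/4) = (1320 / (0.31 × 5.67×10⁻⁸ × 5.59×10^-3))^(1/4).
T = (1.34×10^13)^(1/4) = 1910 K.

T ≈ 1910 K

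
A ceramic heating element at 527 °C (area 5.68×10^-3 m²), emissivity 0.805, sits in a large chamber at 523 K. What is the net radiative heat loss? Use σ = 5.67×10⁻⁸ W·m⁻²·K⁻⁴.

Q ≈ 86.8 W

Convert: 527 °C = 800 K.
Q = εσA(T⁴ − T_s⁴). T⁴ − T_s⁴ = (800)⁴ − (523)⁴ = 4.10×10^11 − 7.48×10^10 = 3.35×10^11 K⁴.
Q = 0.805 × 5.67×10⁻⁸ × 5.68×10^-3 × 3.35×10^11 = 86.8 W.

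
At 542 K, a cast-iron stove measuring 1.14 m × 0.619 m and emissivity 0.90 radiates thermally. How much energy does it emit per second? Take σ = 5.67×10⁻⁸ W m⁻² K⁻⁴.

P ≈ 3110 W

A = 1.14 × 0.619 = 0.706 m².
P = εσAT⁴ = 0.90 × 5.67×10⁻⁸ × 0.706 × (542)⁴ = 0.90 × 5.67×10⁻⁸ × 0.706 × 8.63×10^10.
P = 3110 W.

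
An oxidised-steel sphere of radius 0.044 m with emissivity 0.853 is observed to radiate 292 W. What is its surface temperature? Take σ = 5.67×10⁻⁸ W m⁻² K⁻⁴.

A = 4πr² = 4π × (0.044)² = 0.0243 m².
From P = εσAT⁴, T = (P / εσA)^(1/4) = (292 / (0.853 × 5.67×10⁻⁸ × 0.0243))^(1/4).
T = (2.48×10^11)^(1/4) = 706 K.

T ≈ 706 K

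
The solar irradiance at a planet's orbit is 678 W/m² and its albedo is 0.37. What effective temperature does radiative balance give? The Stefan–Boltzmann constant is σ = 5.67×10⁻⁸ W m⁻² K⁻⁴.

Power absorbed = (1−a)S·πR²; power emitted = 4πR²σT⁴. Equating and cancelling πR²:
T = ((1−a)S / 4σ)^(1/4) = (427 / (4 × 5.67×10⁻⁸))^(1/4) = (1.88×10^9)^(1/4).
T = 208 K.

T ≈ 208 K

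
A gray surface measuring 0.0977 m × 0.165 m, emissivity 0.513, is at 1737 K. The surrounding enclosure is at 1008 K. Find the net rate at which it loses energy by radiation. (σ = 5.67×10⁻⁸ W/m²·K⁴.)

A = 0.0977 × 0.165 = 0.0161 m².
Q = εσA(T⁴ − T_s⁴). T⁴ − T_s⁴ = (1737)⁴ − (1008)⁴ = 9.10×10^12 − 1.03×10^12 = 8.07×10^12 K⁴.
Q = 0.513 × 5.67×10⁻⁸ × 0.0161 × 8.07×10^12 = 3780 W.

Q ≈ 3780 W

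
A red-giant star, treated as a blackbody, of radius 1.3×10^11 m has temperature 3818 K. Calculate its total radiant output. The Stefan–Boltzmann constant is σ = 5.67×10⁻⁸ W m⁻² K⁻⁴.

A = 4πr² = 4π × (1.3×10^11)² = 2.12×10^23 m².
P = σAT⁴ = 5.67×10⁻⁸ × 2.12×10^23 × (3818)⁴ = 5.67×10⁻⁸ × 2.12×10^23 × 2.12×10^14.
P = 2.56×10^30 W.

P ≈ 2.56×10^30 W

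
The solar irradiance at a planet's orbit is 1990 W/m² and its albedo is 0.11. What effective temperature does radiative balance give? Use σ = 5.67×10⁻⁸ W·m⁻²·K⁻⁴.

T ≈ 297 K

Power absorbed = (1−a)S·πR²; power emitted = 4πR²σT⁴. Equating and cancelling πR²:
T = ((1−a)S / 4σ)^(1/4) = (1770 / (4 × 5.67×10⁻⁸))^(1/4) = (7.81×10^9)^(1/4).
T = 297 K.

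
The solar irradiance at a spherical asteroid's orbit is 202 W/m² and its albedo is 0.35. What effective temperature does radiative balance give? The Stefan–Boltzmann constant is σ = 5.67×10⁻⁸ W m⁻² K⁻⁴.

T ≈ 155 K

Power absorbed = (1−a)S·πR²; power emitted = 4πR²σT⁴. Equating and cancelling πR²:
T = ((1−a)S / 4σ)^(1/4) = (131 / (4 × 5.67×10⁻⁸))^(1/4) = (5.79×10^8)^(1/4).
T = 155 K.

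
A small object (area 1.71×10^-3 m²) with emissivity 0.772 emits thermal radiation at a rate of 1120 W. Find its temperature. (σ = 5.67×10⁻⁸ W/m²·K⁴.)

From P = εσAT⁴, T = (P / εσA)^(1/4) = (1120 / (0.772 × 5.67×10⁻⁸ × 1.71×10^-3))^(1/4).
T = (1.50×10^13)^(1/4) = 1970 K.

T ≈ 1970 K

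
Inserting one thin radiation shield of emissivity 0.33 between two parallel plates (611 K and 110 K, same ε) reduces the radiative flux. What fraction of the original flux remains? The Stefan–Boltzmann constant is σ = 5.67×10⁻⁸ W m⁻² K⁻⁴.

ratio ≈ 0.500

With N identical shields there are N+1 = 2 gaps in series, each with the same radiative resistance, so the flux falls to 1/(N+1) of its unshielded value.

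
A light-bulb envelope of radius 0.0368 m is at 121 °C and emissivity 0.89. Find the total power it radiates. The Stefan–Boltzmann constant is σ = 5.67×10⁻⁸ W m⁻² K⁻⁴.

P ≈ 20.7 W

A = 4πr² = 4π × (0.0368)² = 0.0170 m².
121 °C = 394 K.
Stefan–Boltzmann: P = εσAT⁴ = 0.89 × 5.67×10⁻⁸ × 0.0170 × (394)⁴ = 0.89 × 5.67×10⁻⁸ × 0.0170 × 2.41×10^10.
P = 20.7 W.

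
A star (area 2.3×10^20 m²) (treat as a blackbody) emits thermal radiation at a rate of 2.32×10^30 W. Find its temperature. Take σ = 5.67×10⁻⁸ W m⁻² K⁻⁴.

T ≈ 20500 K

From P = σAT⁴, T = (P / σA)^(1/4) = (2.32×10^30 / (5.67×10⁻⁸ × 2.30×10^20))^(1/4).
T = (1.78×10^17)^(1/4) = 20500 K.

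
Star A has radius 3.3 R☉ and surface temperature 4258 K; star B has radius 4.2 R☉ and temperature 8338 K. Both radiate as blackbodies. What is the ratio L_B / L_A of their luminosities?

L_B/L_A ≈ 23.8

L = 4πR²σT⁴ ∝ R²T⁴, so L_B/L_A = (4.2/3.3)² × (8338/4258)⁴ = 1.62 × 14.7 = 23.8.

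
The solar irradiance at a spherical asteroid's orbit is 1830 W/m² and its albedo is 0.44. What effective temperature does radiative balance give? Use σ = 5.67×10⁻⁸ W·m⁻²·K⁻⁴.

Power absorbed = (1−a)S·πR²; power emitted = 4πR²σT⁴. Equating and cancelling πR²:
T = ((1−a)S / 4σ)^(1/4) = (1020 / (4 × 5.67×10⁻⁸))^(1/4) = (4.52×10^9)^(1/4).
T = 259 K.

T ≈ 259 K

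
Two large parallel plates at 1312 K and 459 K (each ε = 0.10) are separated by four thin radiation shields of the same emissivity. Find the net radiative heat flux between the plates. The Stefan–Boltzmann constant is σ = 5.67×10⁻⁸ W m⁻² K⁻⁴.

q ≈ 1740 W/m²

Each of the 5 gaps contributes resistance (2/ε − 1) = 2/0.10 − 1 = 19.00; total = 95.00.
q = σ(T₁⁴ − T₂⁴) / 95.00 = 5.67×10⁻⁸ × 2.92×10^12 / 95.00 = 1740 W/m².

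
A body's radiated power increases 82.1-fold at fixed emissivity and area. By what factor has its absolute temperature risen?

factor ≈ 3.01

P ∝ T⁴ ⇒ T ∝ P^(1/4), so T scales by (82.1)^(1/4) = 3.01.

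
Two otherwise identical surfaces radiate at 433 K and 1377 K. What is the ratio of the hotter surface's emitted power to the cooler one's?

P ∝ T⁴, so the ratio is (1377/433)⁴ = (3.180)⁴ = 102.

ratio ≈ 102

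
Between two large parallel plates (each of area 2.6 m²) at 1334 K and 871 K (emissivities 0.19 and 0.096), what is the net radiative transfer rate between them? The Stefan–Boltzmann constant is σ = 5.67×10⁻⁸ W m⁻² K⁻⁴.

For two large parallel gray plates, q = σ(T₁⁴ − T₂⁴) / (1/ε₁ + 1/ε₂ − 1).
1/ε₁ + 1/ε₂ − 1 = 1/0.19 + 1/0.096 − 1 = 14.68.
T₁⁴ − T₂⁴ = 3.17×10^12 − 5.76×10^11 = 2.59×10^12 K⁴.
q = 5.67×10⁻⁸ × 2.59×10^12 / 14.68 = 10000 W/m².
Q = q·A = 10000 × 2.6 = 26000 W.

Q ≈ 26000 W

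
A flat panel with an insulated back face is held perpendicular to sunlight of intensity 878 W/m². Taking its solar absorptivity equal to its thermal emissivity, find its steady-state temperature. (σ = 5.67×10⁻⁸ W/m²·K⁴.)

Absorbed flux αS = emitted flux εσT⁴ (one radiating face); with α = ε, T = (S/σ)^(1/4).
T = (878 / 5.67×10⁻⁸)^(1/4) = (1.55×10^10)^(1/4).
T = 353 K.

T ≈ 353 K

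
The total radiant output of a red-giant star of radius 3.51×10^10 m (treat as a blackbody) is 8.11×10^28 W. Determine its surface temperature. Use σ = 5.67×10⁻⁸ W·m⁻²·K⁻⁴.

A = 4πr² = 4π × (3.51×10^10)² = 1.55×10^22 m².
From P = σAT⁴, T = (P / σA)^(1/4) = (8.11×10^28 / (5.67×10⁻⁸ × 1.55×10^22))^(1/4).
T = (9.24×10^13)^(1/4) = 3100 K.

T ≈ 3100 K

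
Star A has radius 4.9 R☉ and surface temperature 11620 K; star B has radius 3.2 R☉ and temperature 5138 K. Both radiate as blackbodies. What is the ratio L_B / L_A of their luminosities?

L = 4πR²σT⁴ ∝ R²T⁴, so L_B/L_A = (3.2/4.9)² × (5138/11620)⁴ = 0.426 × 0.0382 = 0.0163.

L_B/L_A ≈ 0.0163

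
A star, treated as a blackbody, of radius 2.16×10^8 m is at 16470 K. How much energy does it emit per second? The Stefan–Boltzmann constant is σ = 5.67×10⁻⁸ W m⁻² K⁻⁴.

A = 4πr² = 4π × (2.16×10^8)² = 5.86×10^17 m².
P = σAT⁴ = 5.67×10⁻⁸ × 5.86×10^17 × (16470)⁴ = 5.67×10⁻⁸ × 5.86×10^17 × 7.36×10^16.
P = 2.45×10^27 W.

P ≈ 2.45×10^27 W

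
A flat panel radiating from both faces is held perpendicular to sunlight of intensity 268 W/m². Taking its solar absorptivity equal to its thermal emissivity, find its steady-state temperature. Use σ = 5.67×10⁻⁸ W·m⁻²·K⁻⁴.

T ≈ 220 K

Absorbed flux αS = emitted flux 2εσT⁴ per unit area; with α = ε this gives T = (S/2σ)^(1/4).
T = (268 / (2 × 5.67×10⁻⁸))^(1/4) = (2.36×10^9)^(1/4).
T = 220 K.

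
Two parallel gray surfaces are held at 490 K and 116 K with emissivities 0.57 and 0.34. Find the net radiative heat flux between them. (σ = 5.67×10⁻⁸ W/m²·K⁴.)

For two large parallel gray plates, q = σ(T₁⁴ − T₂⁴) / (1/ε₁ + 1/ε₂ − 1).
1/ε₁ + 1/ε₂ − 1 = 1/0.57 + 1/0.34 − 1 = 3.696.
T₁⁴ − T₂⁴ = 5.76×10^10 − 1.81×10^8 = 5.75×10^10 K⁴.
q = 5.67×10⁻⁸ × 5.75×10^10 / 3.696 = 882 W/m².

q ≈ 882 W/m²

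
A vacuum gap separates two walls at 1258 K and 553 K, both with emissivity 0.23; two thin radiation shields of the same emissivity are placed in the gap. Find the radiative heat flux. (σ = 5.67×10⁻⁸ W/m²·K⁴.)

Each of the 3 gaps contributes resistance (2/ε − 1) = 2/0.23 − 1 = 7.696; total = 23.09.
q = σ(T₁⁴ − T₂⁴) / 23.09 = 5.67×10⁻⁸ × 2.41×10^12 / 23.09 = 5920 W/m².

q ≈ 5920 W/m²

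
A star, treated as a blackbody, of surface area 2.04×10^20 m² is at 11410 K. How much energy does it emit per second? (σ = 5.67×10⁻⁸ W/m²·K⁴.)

P = σAT⁴ = 5.67×10⁻⁸ × 2.04×10^20 × (11410)⁴ = 5.67×10⁻⁸ × 2.04×10^20 × 1.69×10^16.
P = 1.96×10^29 W.

P ≈ 1.96×10^29 W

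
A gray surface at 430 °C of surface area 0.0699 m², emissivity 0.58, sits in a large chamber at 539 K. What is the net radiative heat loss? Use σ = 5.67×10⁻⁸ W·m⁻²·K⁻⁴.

Convert: 430 °C = 703 K.
Q = εσA(T⁴ − T_s⁴). T⁴ − T_s⁴ = (703)⁴ − (539)⁴ = 2.44×10^11 − 8.44×10^10 = 1.60×10^11 K⁴.
Q = 0.58 × 5.67×10⁻⁸ × 0.0699 × 1.60×10^11 = 367 W.

Q ≈ 367 W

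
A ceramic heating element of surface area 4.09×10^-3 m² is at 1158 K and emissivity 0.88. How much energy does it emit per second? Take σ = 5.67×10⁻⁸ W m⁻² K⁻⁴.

P = εσAT⁴ = 0.88 × 5.67×10⁻⁸ × 4.09×10^-3 × (1158)⁴ = 0.88 × 5.67×10⁻⁸ × 4.09×10^-3 × 1.80×10^12.
P = 367 W.

P ≈ 367 W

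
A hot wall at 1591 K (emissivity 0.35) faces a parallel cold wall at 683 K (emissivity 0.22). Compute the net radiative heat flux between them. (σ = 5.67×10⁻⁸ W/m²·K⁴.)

For two large parallel gray plates, q = σ(T₁⁴ − T₂⁴) / (1/ε₁ + 1/ε₂ − 1).
1/ε₁ + 1/ε₂ − 1 = 1/0.35 + 1/0.22 − 1 = 6.403.
T₁⁴ − T₂⁴ = 6.41×10^12 − 2.18×10^11 = 6.19×10^12 K⁴.
q = 5.67×10⁻⁸ × 6.19×10^12 / 6.403 = 54800 W/m².

q ≈ 54800 W/m²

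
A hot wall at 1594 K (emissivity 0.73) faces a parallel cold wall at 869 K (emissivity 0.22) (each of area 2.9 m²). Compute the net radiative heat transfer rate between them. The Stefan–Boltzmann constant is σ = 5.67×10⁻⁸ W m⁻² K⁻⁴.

Q ≈ 1.97×10^5 W

For two large parallel gray plates, q = σ(T₁⁴ − T₂⁴) / (1/ε₁ + 1/ε₂ − 1).
1/ε₁ + 1/ε₂ − 1 = 1/0.73 + 1/0.22 − 1 = 4.915.
T₁⁴ − T₂⁴ = 6.46×10^12 − 5.70×10^11 = 5.89×10^12 K⁴.
q = 5.67×10⁻⁸ × 5.89×10^12 / 4.915 = 67900 W/m².
Q = q·A = 67900 × 2.9 = 1.97×10^5 W.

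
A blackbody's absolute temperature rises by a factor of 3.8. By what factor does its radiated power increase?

P ∝ T⁴, so the power scales as (3.8)⁴ = 209.

factor ≈ 209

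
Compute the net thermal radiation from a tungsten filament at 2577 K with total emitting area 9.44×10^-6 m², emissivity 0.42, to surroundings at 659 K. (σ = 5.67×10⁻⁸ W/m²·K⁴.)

Q = εσA(T⁴ − T_s⁴). T⁴ − T_s⁴ = (2577)⁴ − (659)⁴ = 4.41×10^13 − 1.89×10^11 = 4.39×10^13 K⁴.
Q = 0.42 × 5.67×10⁻⁸ × 9.44×10^-6 × 4.39×10^13 = 9.87 W.

Q ≈ 9.87 W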